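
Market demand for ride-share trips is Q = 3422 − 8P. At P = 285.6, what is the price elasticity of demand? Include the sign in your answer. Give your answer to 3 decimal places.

-2.009

At P = 285.6, Q = 1137.200.
dQ/dP = −8.
ε = (dQ/dP)(P/Q) = (-8)(285.6/1137.200).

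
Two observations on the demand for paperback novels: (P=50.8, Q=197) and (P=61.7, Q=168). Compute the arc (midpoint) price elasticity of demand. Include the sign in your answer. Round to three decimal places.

-0.820

ΔQ = 168 − 197 = -29; ΔP = 61.7 − 50.8 = 10.9.
Midpoints: P̄ = 56.25, Q̄ = 182.5.
ε = (ΔQ/ΔP)(P̄/Q̄) = (-29/10.9)(56.25/182.5).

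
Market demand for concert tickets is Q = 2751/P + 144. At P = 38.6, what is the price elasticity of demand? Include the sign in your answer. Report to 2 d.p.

-0.33

At P = 38.6, Q = 215.269.
dQ/dP = −2751/P² = -1.846.
ε = (dQ/dP)(P/Q) = (-1.846)(38.6/215.269).
|ε| < 1, so demand is inelastic at this price.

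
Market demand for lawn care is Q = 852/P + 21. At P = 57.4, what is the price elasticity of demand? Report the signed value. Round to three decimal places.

-0.414

At P = 57.4, Q = 35.843.
dQ/dP = −852/P² = -0.259.
ε = (dQ/dP)(P/Q) = (-0.259)(57.4/35.843).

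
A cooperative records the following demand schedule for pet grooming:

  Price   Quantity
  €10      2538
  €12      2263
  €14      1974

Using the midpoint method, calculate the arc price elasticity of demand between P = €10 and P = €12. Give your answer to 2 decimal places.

-0.63

At P = 10, Q = 2538; at P = 12, Q = 2263.
ΔQ = -275, ΔP = 2. Midpoints: P̄ = 11.00, Q̄ = 2400.5.
ε = (ΔQ/ΔP)(P̄/Q̄) = (-275/2)(11.00/2400.5).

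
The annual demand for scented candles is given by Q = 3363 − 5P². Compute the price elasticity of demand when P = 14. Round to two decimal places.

-0.82

At P = 14, Q = 2383.
dQ/dP = −10P = -140.
ε = (dQ/dP)(P/Q) = (-140)(14/2383).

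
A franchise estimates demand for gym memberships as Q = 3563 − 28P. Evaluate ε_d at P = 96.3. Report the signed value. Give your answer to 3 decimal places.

At P = 96.3, Q = 866.600.
dQ/dP = −28.
ε = (dQ/dP)(P/Q) = (-28)(96.3/866.600).
|ε| > 1, so demand is elastic at this price.

-3.111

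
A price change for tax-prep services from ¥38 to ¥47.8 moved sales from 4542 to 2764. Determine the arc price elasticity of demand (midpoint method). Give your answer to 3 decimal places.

-2.131

ΔQ = 2764 − 4542 = -1778; ΔP = 47.8 − 38 = 9.8.
Midpoints: P̄ = 42.90, Q̄ = 3653.0.
ε = (ΔQ/ΔP)(P̄/Q̄) = (-1778/9.8)(42.90/3653.0).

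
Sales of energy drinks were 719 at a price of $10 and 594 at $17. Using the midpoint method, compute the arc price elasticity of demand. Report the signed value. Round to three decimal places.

ΔQ = 594 − 719 = -125; ΔP = 17 − 10 = 7.
Midpoints: P̄ = 13.50, Q̄ = 656.5.
ε = (ΔQ/ΔP)(P̄/Q̄) = (-125/7)(13.50/656.5).

-0.367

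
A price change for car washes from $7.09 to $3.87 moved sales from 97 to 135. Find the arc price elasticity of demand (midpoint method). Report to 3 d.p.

ΔQ = 135 − 97 = 38; ΔP = 3.87 − 7.09 = -3.22.
Midpoints: P̄ = 5.48, Q̄ = 116.0.
ε = (ΔQ/ΔP)(P̄/Q̄) = (38/-3.22)(5.48/116.0).

-0.558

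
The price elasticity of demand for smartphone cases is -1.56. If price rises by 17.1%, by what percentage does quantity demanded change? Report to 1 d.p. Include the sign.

-26.7%

%ΔQ ≈ ε × %ΔP = (-1.56)(17.1%) = -26.68%.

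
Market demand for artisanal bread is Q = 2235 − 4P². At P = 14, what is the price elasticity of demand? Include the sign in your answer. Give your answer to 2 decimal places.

At P = 14, Q = 1451.
dQ/dP = −8P = -112.
ε = (dQ/dP)(P/Q) = (-112)(14/1451).
|ε| > 1, so demand is elastic at this price.

-1.08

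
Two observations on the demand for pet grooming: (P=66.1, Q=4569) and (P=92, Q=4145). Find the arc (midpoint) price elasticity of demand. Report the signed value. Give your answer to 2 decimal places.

ΔQ = 4145 − 4569 = -424; ΔP = 92 − 66.1 = 25.9.
Midpoints: P̄ = 79.05, Q̄ = 4357.0.
ε = (ΔQ/ΔP)(P̄/Q̄) = (-424/25.9)(79.05/4357.0).

-0.30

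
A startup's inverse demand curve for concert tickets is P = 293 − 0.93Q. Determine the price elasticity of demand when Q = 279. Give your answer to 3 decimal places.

At Q = 279, P = 293 − 0.93(279) = 33.53.
dP/dQ = −0.93, so dQ/dP = 1/(−0.93) = -1.075.
ε = (dQ/dP)(P/Q) = (-1.075)(33.53/279).

-0.129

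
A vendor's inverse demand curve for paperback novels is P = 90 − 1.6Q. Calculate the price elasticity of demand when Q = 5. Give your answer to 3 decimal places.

-10.250

At Q = 5, P = 90 − 1.6(5) = 82.00.
dP/dQ = −1.6, so dQ/dP = 1/(−1.6) = -0.625.
ε = (dQ/dP)(P/Q) = (-0.625)(82.00/5).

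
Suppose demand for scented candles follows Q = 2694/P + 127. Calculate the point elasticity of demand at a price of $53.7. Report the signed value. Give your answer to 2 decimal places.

-0.28

At P = 53.7, Q = 177.168.
dQ/dP = −2694/P² = -0.934.
ε = (dQ/dP)(P/Q) = (-0.934)(53.7/177.168).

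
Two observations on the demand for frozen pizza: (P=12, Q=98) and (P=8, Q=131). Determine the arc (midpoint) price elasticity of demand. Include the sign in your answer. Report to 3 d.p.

-0.721

ΔQ = 131 − 98 = 33; ΔP = 8 − 12 = -4.
Midpoints: P̄ = 10.00, Q̄ = 114.5.
ε = (ΔQ/ΔP)(P̄/Q̄) = (33/-4)(10.00/114.5).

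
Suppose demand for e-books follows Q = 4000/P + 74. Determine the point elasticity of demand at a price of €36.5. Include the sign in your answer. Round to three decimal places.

-0.597

At P = 36.5, Q = 183.589.
dQ/dP = −4000/P² = -3.002.
ε = (dQ/dP)(P/Q) = (-3.002)(36.5/183.589).
|ε| < 1, so demand is inelastic at this price.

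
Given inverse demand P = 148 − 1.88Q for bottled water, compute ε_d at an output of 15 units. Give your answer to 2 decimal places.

At Q = 15, P = 148 − 1.88(15) = 119.80.
dP/dQ = −1.88, so dQ/dP = 1/(−1.88) = -0.532.
ε = (dQ/dP)(P/Q) = (-0.532)(119.80/15).

-4.25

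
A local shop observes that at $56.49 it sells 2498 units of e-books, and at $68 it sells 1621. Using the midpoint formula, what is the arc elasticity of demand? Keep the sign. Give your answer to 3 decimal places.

-2.303

ΔQ = 1621 − 2498 = -877; ΔP = 68 − 56.49 = 11.51.
Midpoints: P̄ = 62.25, Q̄ = 2059.5.
ε = (ΔQ/ΔP)(P̄/Q̄) = (-877/11.51)(62.25/2059.5).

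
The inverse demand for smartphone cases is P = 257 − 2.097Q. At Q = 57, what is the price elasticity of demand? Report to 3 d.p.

-1.150

At Q = 57, P = 257 − 2.097(57) = 137.47.
dP/dQ = −2.097, so dQ/dP = 1/(−2.097) = -0.477.
ε = (dQ/dP)(P/Q) = (-0.477)(137.47/57).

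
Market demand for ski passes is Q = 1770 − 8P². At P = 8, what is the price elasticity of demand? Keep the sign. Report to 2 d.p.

At P = 8, Q = 1258.
dQ/dP = −16P = -128.
ε = (dQ/dP)(P/Q) = (-128)(8/1258).

-0.81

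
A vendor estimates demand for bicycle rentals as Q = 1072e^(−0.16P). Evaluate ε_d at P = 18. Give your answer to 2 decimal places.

-2.88

At P = 18, Q = 60.176.
dQ/dP = −0.16·1072e^(−0.16P) = −0.16Q = -9.628.
ε = (dQ/dP)(P/Q) = (-9.628)(18/60.176).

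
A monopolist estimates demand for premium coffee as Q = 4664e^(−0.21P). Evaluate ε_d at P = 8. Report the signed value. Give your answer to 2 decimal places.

At P = 8, Q = 869.248.
dQ/dP = −0.21·4664e^(−0.21P) = −0.21Q = -182.542.
ε = (dQ/dP)(P/Q) = (-182.542)(8/869.248).

-1.68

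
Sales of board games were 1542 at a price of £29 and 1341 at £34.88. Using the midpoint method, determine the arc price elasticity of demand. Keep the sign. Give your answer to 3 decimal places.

ΔQ = 1341 − 1542 = -201; ΔP = 34.88 − 29 = 5.88.
Midpoints: P̄ = 31.94, Q̄ = 1441.5.
ε = (ΔQ/ΔP)(P̄/Q̄) = (-201/5.88)(31.94/1441.5).

-0.757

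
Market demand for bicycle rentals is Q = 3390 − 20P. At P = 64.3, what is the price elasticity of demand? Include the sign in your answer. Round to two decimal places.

-0.61

At P = 64.3, Q = 2104.
dQ/dP = −20.
ε = (dQ/dP)(P/Q) = (-20)(64.3/2104).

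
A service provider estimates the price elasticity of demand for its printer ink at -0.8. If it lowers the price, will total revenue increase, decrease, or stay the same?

|ε| = 0.80 < 1, so demand is inelastic. A price cut therefore reduces total revenue.

decrease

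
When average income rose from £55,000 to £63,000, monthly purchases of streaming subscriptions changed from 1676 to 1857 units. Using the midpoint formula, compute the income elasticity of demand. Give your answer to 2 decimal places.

ΔQ = 181, ΔI = 8000. Midpoints: Ī = 59,000, Q̄ = 1766.5.
ε_I = (ΔQ/ΔI)(Ī/Q̄) = (181/8000)(59000/1766.5).

0.76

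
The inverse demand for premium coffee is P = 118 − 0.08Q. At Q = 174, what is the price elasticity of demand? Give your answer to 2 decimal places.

At Q = 174, P = 118 − 0.08(174) = 104.08.
dP/dQ = −0.08, so dQ/dP = 1/(−0.08) = -12.500.
ε = (dQ/dP)(P/Q) = (-12.500)(104.08/174).

-7.48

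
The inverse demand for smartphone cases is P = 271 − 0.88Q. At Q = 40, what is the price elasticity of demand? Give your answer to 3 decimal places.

At Q = 40, P = 271 − 0.88(40) = 235.80.
dP/dQ = −0.88, so dQ/dP = 1/(−0.88) = -1.136.
ε = (dQ/dP)(P/Q) = (-1.136)(235.80/40).

-6.699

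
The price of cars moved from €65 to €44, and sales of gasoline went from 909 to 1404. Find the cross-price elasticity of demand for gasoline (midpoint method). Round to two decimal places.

ΔQ_x = 1404 − 909 = 495; ΔP_y = 44 − 65 = -21.
Midpoints: P̄_y = 54.50, Q̄_x = 1156.5.
ε_xy = (ΔQ_x/ΔP_y)(P̄_y/Q̄_x) = (495/-21)(54.50/1156.5).

-1.11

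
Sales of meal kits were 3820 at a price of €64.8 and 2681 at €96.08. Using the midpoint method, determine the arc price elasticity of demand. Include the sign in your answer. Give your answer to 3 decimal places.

-0.901

ΔQ = 2681 − 3820 = -1139; ΔP = 96.08 − 64.8 = 31.28.
Midpoints: P̄ = 80.44, Q̄ = 3250.5.
ε = (ΔQ/ΔP)(P̄/Q̄) = (-1139/31.28)(80.44/3250.5).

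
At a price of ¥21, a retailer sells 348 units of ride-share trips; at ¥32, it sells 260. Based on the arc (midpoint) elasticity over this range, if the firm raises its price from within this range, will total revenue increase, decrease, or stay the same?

increase

Arc ε = (-88/11)(26.50/304.0) ≈ -0.697.
|ε| = 0.70 < 1, so demand is inelastic. A price rise therefore raises total revenue.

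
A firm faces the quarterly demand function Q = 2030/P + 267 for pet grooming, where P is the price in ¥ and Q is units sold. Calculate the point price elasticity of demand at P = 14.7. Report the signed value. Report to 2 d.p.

At P = 14.7, Q = 405.095.
dQ/dP = −2030/P² = -9.394.
ε = (dQ/dP)(P/Q) = (-9.394)(14.7/405.095).
|ε| < 1, so demand is inelastic at this price.

-0.34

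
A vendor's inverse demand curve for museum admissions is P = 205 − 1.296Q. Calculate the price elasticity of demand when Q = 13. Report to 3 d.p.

At Q = 13, P = 205 − 1.296(13) = 188.15.
dP/dQ = −1.296, so dQ/dP = 1/(−1.296) = -0.772.
ε = (dQ/dP)(P/Q) = (-0.772)(188.15/13).

-11.168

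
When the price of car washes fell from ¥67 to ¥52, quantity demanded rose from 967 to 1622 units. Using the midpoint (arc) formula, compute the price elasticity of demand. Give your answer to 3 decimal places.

-2.007

ΔQ = 1622 − 967 = 655; ΔP = 52 − 67 = -15.
Midpoints: P̄ = 59.50, Q̄ = 1294.5.
ε = (ΔQ/ΔP)(P̄/Q̄) = (655/-15)(59.50/1294.5).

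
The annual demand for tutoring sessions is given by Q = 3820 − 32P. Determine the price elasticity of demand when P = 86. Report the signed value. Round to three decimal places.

At P = 86, Q = 1068.
dQ/dP = −32.
ε = (dQ/dP)(P/Q) = (-32)(86/1068).
|ε| > 1, so demand is elastic at this price.

-2.577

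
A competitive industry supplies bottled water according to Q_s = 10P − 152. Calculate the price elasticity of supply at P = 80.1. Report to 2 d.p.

At P = 80.1, Q_s = 649.
dQ_s/dP = 10.
ε_s = (dQ_s/dP)(P/Q_s) = (10)(80.1/649).

1.23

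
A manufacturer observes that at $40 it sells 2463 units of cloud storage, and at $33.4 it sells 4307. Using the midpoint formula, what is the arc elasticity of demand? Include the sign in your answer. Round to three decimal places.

-3.029

ΔQ = 4307 − 2463 = 1844; ΔP = 33.4 − 40 = -6.6.
Midpoints: P̄ = 36.70, Q̄ = 3385.0.
ε = (ΔQ/ΔP)(P̄/Q̄) = (1844/-6.6)(36.70/3385.0).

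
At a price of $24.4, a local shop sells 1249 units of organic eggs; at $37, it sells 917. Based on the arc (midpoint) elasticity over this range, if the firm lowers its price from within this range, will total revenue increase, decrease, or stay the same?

decrease

Arc ε = (-332/12.6)(30.70/1083.0) ≈ -0.747.
|ε| = 0.75 < 1, so demand is inelastic. A price cut therefore reduces total revenue.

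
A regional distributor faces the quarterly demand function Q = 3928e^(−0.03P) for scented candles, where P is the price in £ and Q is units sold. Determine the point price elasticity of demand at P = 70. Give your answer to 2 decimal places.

At P = 70, Q = 481.009.
dQ/dP = −0.03·3928e^(−0.03P) = −0.03Q = -14.430.
ε = (dQ/dP)(P/Q) = (-14.430)(70/481.009).
|ε| > 1, so demand is elastic at this price.

-2.10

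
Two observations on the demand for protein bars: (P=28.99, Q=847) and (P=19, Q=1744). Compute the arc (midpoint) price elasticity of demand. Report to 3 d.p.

ΔQ = 1744 − 847 = 897; ΔP = 19 − 28.99 = -9.99.
Midpoints: P̄ = 23.99, Q̄ = 1295.5.
ε = (ΔQ/ΔP)(P̄/Q̄) = (897/-9.99)(23.99/1295.5).

-1.663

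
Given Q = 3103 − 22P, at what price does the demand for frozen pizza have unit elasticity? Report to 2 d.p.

70.52

For linear demand Q = a − bP, ε = −bP/(a − bP). |ε| = 1 when bP = a − bP, i.e. P = a/(2b).
P = 3103/(2·22) = 3103/44 = 70.5227.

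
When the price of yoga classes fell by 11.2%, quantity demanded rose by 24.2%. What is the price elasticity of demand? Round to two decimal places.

-2.16

ε = %ΔQ / %ΔP = (24.2)/(-11.2) = -2.161.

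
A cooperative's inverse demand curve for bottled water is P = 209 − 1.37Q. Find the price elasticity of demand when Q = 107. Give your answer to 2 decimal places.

At Q = 107, P = 209 − 1.37(107) = 62.41.
dP/dQ = −1.37, so dQ/dP = 1/(−1.37) = -0.730.
ε = (dQ/dP)(P/Q) = (-0.730)(62.41/107).

-0.43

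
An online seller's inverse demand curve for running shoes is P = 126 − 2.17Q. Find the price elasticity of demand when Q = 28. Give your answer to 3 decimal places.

At Q = 28, P = 126 − 2.17(28) = 65.24.
dP/dQ = −2.17, so dQ/dP = 1/(−2.17) = -0.461.
ε = (dQ/dP)(P/Q) = (-0.461)(65.24/28).

-1.074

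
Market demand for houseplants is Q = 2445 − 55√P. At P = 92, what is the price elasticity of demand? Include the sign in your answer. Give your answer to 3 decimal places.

At P = 92, Q = 1917.459.
dQ/dP = −55/(2√P) = -2.867.
ε = (dQ/dP)(P/Q) = (-2.867)(92/1917.459).
|ε| < 1, so demand is inelastic at this price.

-0.138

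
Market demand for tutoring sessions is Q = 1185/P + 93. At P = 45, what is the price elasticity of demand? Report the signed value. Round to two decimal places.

At P = 45, Q = 119.333.
dQ/dP = −1185/P² = -0.585.
ε = (dQ/dP)(P/Q) = (-0.585)(45/119.333).

-0.22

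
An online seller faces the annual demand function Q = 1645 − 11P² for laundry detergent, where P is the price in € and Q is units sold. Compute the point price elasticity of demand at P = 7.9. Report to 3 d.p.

-1.432

At P = 7.9, Q = 958.490.
dQ/dP = −22P = -173.800.
ε = (dQ/dP)(P/Q) = (-173.800)(7.9/958.490).
|ε| > 1, so demand is elastic at this price.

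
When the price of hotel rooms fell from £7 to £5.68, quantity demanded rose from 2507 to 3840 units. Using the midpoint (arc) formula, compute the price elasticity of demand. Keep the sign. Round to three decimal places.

ΔQ = 3840 − 2507 = 1333; ΔP = 5.68 − 7 = -1.32.
Midpoints: P̄ = 6.34, Q̄ = 3173.5.
ε = (ΔQ/ΔP)(P̄/Q̄) = (1333/-1.32)(6.34/3173.5).

-2.017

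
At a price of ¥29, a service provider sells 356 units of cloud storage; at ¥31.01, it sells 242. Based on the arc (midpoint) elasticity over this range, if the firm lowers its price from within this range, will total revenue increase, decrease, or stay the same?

increase

Arc ε = (-114/2.01)(30.01/299.0) ≈ -5.692.
|ε| = 5.69 > 1, so demand is elastic. A price cut therefore raises total revenue.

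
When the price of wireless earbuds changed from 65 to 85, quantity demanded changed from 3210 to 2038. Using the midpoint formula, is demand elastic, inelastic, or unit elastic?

elastic

Arc ε ≈ -1.675.
|ε| = 1.67 > 1.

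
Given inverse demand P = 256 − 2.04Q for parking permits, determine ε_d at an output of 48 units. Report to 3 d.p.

-1.614

At Q = 48, P = 256 − 2.04(48) = 158.08.
dP/dQ = −2.04, so dQ/dP = 1/(−2.04) = -0.490.
ε = (dQ/dP)(P/Q) = (-0.490)(158.08/48).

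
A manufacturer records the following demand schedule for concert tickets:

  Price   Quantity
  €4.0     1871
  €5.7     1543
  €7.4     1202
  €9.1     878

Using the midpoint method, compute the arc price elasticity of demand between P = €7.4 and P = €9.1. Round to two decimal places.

At P = 7.4, Q = 1202; at P = 9.1, Q = 878.
ΔQ = -324, ΔP = 1.7. Midpoints: P̄ = 8.25, Q̄ = 1040.0.
ε = (ΔQ/ΔP)(P̄/Q̄) = (-324/1.7)(8.25/1040.0).

-1.51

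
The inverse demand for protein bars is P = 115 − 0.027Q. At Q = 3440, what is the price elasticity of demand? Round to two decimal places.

At Q = 3440, P = 115 − 0.027(3440) = 22.12.
dP/dQ = −0.027, so dQ/dP = 1/(−0.027) = -37.037.
ε = (dQ/dP)(P/Q) = (-37.037)(22.12/3440).

-0.24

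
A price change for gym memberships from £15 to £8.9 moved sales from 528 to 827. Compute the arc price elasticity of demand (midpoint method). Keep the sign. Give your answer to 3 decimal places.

ΔQ = 827 − 528 = 299; ΔP = 8.9 − 15 = -6.1.
Midpoints: P̄ = 11.95, Q̄ = 677.5.
ε = (ΔQ/ΔP)(P̄/Q̄) = (299/-6.1)(11.95/677.5).

-0.865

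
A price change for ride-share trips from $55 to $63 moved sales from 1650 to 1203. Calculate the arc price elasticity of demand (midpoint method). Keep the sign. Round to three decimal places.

ΔQ = 1203 − 1650 = -447; ΔP = 63 − 55 = 8.
Midpoints: P̄ = 59.00, Q̄ = 1426.5.
ε = (ΔQ/ΔP)(P̄/Q̄) = (-447/8)(59.00/1426.5).

-2.311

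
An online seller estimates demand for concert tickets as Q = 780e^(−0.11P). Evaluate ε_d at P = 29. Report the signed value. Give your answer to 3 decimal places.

-3.190

At P = 29, Q = 32.114.
dQ/dP = −0.11·780e^(−0.11P) = −0.11Q = -3.533.
ε = (dQ/dP)(P/Q) = (-3.533)(29/32.114).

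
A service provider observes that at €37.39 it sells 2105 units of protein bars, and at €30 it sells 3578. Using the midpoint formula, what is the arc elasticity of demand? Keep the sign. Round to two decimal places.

-2.36

ΔQ = 3578 − 2105 = 1473; ΔP = 30 − 37.39 = -7.39.
Midpoints: P̄ = 33.70, Q̄ = 2841.5.
ε = (ΔQ/ΔP)(P̄/Q̄) = (1473/-7.39)(33.70/2841.5).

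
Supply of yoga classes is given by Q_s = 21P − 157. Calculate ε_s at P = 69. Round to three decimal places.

At P = 69, Q_s = 1292.
dQ_s/dP = 21.
ε_s = (dQ_s/dP)(P/Q_s) = (21)(69/1292).

1.122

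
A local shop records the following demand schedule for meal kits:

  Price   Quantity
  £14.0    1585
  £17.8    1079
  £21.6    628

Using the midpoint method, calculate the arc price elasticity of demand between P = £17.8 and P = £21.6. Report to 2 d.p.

At P = 17.8, Q = 1079; at P = 21.6, Q = 628.
ΔQ = -451, ΔP = 3.8. Midpoints: P̄ = 19.70, Q̄ = 853.5.
ε = (ΔQ/ΔP)(P̄/Q̄) = (-451/3.8)(19.70/853.5).

-2.74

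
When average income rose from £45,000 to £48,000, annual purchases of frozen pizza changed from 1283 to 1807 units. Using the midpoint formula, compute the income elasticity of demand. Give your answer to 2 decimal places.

5.26

ΔQ = 524, ΔI = 3000. Midpoints: Ī = 46,500, Q̄ = 1545.0.
ε_I = (ΔQ/ΔI)(Ī/Q̄) = (524/3000)(46500/1545.0).
ε_I > 0, so the good is normal.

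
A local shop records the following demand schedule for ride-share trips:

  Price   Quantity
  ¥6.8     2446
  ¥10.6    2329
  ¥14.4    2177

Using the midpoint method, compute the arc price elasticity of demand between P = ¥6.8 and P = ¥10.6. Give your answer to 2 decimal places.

-0.11

At P = 6.8, Q = 2446; at P = 10.6, Q = 2329.
ΔQ = -117, ΔP = 3.8. Midpoints: P̄ = 8.70, Q̄ = 2387.5.
ε = (ΔQ/ΔP)(P̄/Q̄) = (-117/3.8)(8.70/2387.5).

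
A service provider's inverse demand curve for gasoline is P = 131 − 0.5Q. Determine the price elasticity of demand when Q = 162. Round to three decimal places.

-0.617

At Q = 162, P = 131 − 0.5(162) = 50.00.
dP/dQ = −0.5, so dQ/dP = 1/(−0.5) = -2.000.
ε = (dQ/dP)(P/Q) = (-2.000)(50.00/162).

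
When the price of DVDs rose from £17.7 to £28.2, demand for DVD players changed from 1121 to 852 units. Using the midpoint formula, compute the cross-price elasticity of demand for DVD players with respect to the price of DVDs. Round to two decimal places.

-0.60

ΔQ_x = 852 − 1121 = -269; ΔP_y = 28.2 − 17.7 = 10.5.
Midpoints: P̄_y = 22.95, Q̄_x = 986.5.
ε_xy = (ΔQ_x/ΔP_y)(P̄_y/Q̄_x) = (-269/10.5)(22.95/986.5).
ε_xy < 0, so the goods are complements.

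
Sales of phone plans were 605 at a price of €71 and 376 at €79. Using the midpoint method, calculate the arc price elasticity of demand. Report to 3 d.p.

ΔQ = 376 − 605 = -229; ΔP = 79 − 71 = 8.
Midpoints: P̄ = 75.00, Q̄ = 490.5.
ε = (ΔQ/ΔP)(P̄/Q̄) = (-229/8)(75.00/490.5).

-4.377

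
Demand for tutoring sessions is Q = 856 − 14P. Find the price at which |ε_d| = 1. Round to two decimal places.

30.57

For linear demand Q = a − bP, ε = −bP/(a − bP). |ε| = 1 when bP = a − bP, i.e. P = a/(2b).
P = 856/(2·14) = 856/28 = 30.5714.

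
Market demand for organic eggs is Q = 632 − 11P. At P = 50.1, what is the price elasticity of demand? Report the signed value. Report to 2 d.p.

At P = 50.1, Q = 80.900.
dQ/dP = −11.
ε = (dQ/dP)(P/Q) = (-11)(50.1/80.900).
|ε| > 1, so demand is elastic at this price.

-6.81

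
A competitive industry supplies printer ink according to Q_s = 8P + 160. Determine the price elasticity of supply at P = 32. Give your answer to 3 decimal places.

At P = 32, Q_s = 416.
dQ_s/dP = 8.
ε_s = (dQ_s/dP)(P/Q_s) = (8)(32/416).

0.615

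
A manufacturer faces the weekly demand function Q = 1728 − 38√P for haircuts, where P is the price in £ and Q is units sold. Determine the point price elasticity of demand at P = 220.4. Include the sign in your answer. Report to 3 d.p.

-0.242

At P = 220.4, Q = 1163.857.
dQ/dP = −38/(2√P) = -1.280.
ε = (dQ/dP)(P/Q) = (-1.280)(220.4/1163.857).
|ε| < 1, so demand is inelastic at this price.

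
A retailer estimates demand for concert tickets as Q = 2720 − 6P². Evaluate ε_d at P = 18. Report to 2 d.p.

At P = 18, Q = 776.
dQ/dP = −12P = -216.
ε = (dQ/dP)(P/Q) = (-216)(18/776).

-5.01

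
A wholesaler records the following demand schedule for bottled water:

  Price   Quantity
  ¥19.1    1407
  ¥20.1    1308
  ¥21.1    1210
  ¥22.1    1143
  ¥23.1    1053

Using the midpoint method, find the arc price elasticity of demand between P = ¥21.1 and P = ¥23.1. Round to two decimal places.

At P = 21.1, Q = 1210; at P = 23.1, Q = 1053.
ΔQ = -157, ΔP = 2.0. Midpoints: P̄ = 22.10, Q̄ = 1131.5.
ε = (ΔQ/ΔP)(P̄/Q̄) = (-157/2.0)(22.10/1131.5).

-1.53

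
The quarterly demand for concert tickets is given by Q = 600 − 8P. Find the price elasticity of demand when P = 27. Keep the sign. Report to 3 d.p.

-0.563

At P = 27, Q = 384.
dQ/dP = −8.
ε = (dQ/dP)(P/Q) = (-8)(27/384).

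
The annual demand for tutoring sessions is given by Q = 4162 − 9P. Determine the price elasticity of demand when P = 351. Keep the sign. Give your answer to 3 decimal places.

At P = 351, Q = 1003.
dQ/dP = −9.
ε = (dQ/dP)(P/Q) = (-9)(351/1003).

-3.150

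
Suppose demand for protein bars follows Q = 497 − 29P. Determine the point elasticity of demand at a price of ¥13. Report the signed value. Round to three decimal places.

-3.142

At P = 13, Q = 120.
dQ/dP = −29.
ε = (dQ/dP)(P/Q) = (-29)(13/120).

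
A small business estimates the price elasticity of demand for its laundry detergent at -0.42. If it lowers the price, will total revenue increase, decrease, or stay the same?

|ε| = 0.42 < 1, so demand is inelastic. A price cut therefore reduces total revenue.

decrease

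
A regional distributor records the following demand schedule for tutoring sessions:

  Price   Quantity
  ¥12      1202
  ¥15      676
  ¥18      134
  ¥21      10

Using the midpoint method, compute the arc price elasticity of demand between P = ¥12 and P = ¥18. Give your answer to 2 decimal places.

-4.00

At P = 12, Q = 1202; at P = 18, Q = 134.
ΔQ = -1068, ΔP = 6. Midpoints: P̄ = 15.00, Q̄ = 668.0.
ε = (ΔQ/ΔP)(P̄/Q̄) = (-1068/6)(15.00/668.0).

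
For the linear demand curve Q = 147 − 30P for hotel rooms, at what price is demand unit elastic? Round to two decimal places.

2.45

For linear demand Q = a − bP, ε = −bP/(a − bP). |ε| = 1 when bP = a − bP, i.e. P = a/(2b).
P = 147/(2·30) = 147/60 = 2.4500.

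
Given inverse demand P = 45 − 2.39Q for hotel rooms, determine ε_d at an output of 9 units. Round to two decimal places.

-1.09

At Q = 9, P = 45 − 2.39(9) = 23.49.
dP/dQ = −2.39, so dQ/dP = 1/(−2.39) = -0.418.
ε = (dQ/dP)(P/Q) = (-0.418)(23.49/9).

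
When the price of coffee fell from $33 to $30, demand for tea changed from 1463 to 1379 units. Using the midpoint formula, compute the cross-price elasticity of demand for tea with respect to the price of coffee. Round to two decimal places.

0.62

ΔQ_x = 1379 − 1463 = -84; ΔP_y = 30 − 33 = -3.
Midpoints: P̄_y = 31.50, Q̄_x = 1421.0.
ε_xy = (ΔQ_x/ΔP_y)(P̄_y/Q̄_x) = (-84/-3)(31.50/1421.0).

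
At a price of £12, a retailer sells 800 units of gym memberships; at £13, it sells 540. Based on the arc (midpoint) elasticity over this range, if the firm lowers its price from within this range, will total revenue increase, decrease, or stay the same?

Arc ε = (-260/1)(12.50/670.0) ≈ -4.851.
|ε| = 4.85 > 1, so demand is elastic. A price cut therefore raises total revenue.

increase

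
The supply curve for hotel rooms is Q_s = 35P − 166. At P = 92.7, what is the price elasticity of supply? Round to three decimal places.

At P = 92.7, Q_s = 3078.50.
dQ_s/dP = 35.
ε_s = (dQ_s/dP)(P/Q_s) = (35)(92.7/3078.50).

1.054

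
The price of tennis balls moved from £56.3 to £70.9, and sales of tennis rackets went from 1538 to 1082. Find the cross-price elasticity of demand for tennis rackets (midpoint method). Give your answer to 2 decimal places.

-1.52

ΔQ_x = 1082 − 1538 = -456; ΔP_y = 70.9 − 56.3 = 14.6.
Midpoints: P̄_y = 63.60, Q̄_x = 1310.0.
ε_xy = (ΔQ_x/ΔP_y)(P̄_y/Q̄_x) = (-456/14.6)(63.60/1310.0).
ε_xy < 0, so the goods are complements.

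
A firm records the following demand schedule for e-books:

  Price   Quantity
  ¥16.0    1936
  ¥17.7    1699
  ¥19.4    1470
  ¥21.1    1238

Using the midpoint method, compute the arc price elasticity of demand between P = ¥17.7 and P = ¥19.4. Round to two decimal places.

At P = 17.7, Q = 1699; at P = 19.4, Q = 1470.
ΔQ = -229, ΔP = 1.7. Midpoints: P̄ = 18.55, Q̄ = 1584.5.
ε = (ΔQ/ΔP)(P̄/Q̄) = (-229/1.7)(18.55/1584.5).

-1.58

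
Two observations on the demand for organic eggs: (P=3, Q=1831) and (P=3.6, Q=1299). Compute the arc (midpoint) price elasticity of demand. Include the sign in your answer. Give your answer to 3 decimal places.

-1.870

ΔQ = 1299 − 1831 = -532; ΔP = 3.6 − 3 = 0.6.
Midpoints: P̄ = 3.30, Q̄ = 1565.0.
ε = (ΔQ/ΔP)(P̄/Q̄) = (-532/0.6)(3.30/1565.0).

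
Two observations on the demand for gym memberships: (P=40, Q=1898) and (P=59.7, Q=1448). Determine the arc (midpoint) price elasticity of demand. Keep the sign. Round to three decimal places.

-0.681

ΔQ = 1448 − 1898 = -450; ΔP = 59.7 − 40 = 19.7.
Midpoints: P̄ = 49.85, Q̄ = 1673.0.
ε = (ΔQ/ΔP)(P̄/Q̄) = (-450/19.7)(49.85/1673.0).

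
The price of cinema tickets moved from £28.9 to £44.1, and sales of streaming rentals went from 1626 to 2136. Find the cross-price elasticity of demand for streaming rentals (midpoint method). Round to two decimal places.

ΔQ_x = 2136 − 1626 = 510; ΔP_y = 44.1 − 28.9 = 15.2.
Midpoints: P̄_y = 36.50, Q̄_x = 1881.0.
ε_xy = (ΔQ_x/ΔP_y)(P̄_y/Q̄_x) = (510/15.2)(36.50/1881.0).
ε_xy > 0, so the goods are substitutes.

0.65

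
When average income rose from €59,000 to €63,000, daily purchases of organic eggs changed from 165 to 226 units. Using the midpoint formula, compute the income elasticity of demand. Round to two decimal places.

ΔQ = 61, ΔI = 4000. Midpoints: Ī = 61,000, Q̄ = 195.5.
ε_I = (ΔQ/ΔI)(Ī/Q̄) = (61/4000)(61000/195.5).
ε_I > 0, so the good is normal.

4.76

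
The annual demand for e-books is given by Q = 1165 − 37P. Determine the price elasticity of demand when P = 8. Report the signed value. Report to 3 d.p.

-0.341

At P = 8, Q = 869.
dQ/dP = −37.
ε = (dQ/dP)(P/Q) = (-37)(8/869).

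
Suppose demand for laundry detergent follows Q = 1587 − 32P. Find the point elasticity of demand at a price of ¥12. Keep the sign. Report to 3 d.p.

At P = 12, Q = 1203.
dQ/dP = −32.
ε = (dQ/dP)(P/Q) = (-32)(12/1203).

-0.319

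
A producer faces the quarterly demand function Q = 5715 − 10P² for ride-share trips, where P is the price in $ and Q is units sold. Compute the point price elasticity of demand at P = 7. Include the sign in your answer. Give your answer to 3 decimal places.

At P = 7, Q = 5225.
dQ/dP = −20P = -140.
ε = (dQ/dP)(P/Q) = (-140)(7/5225).

-0.188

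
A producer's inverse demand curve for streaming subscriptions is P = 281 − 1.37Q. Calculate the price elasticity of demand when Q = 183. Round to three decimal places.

-0.121

At Q = 183, P = 281 − 1.37(183) = 30.29.
dP/dQ = −1.37, so dQ/dP = 1/(−1.37) = -0.730.
ε = (dQ/dP)(P/Q) = (-0.730)(30.29/183).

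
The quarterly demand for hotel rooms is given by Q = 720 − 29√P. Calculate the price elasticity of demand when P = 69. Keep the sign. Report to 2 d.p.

-0.25

At P = 69, Q = 479.108.
dQ/dP = −29/(2√P) = -1.746.
ε = (dQ/dP)(P/Q) = (-1.746)(69/479.108).
|ε| < 1, so demand is inelastic at this price.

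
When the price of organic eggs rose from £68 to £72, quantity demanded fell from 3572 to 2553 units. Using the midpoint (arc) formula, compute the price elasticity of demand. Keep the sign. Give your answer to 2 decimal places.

-5.82

ΔQ = 2553 − 3572 = -1019; ΔP = 72 − 68 = 4.
Midpoints: P̄ = 70.00, Q̄ = 3062.5.
ε = (ΔQ/ΔP)(P̄/Q̄) = (-1019/4)(70.00/3062.5).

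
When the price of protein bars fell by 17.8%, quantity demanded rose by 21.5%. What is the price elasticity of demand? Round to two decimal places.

ε = %ΔQ / %ΔP = (21.5)/(-17.8) = -1.208.

-1.21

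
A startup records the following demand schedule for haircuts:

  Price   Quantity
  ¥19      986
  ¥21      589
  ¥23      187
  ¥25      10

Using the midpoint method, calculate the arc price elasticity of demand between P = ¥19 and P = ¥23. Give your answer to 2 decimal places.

At P = 19, Q = 986; at P = 23, Q = 187.
ΔQ = -799, ΔP = 4. Midpoints: P̄ = 21.00, Q̄ = 586.5.
ε = (ΔQ/ΔP)(P̄/Q̄) = (-799/4)(21.00/586.5).

-7.15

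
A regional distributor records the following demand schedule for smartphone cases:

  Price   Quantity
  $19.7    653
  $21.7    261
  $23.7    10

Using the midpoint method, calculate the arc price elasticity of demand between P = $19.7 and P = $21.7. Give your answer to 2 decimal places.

-8.88

At P = 19.7, Q = 653; at P = 21.7, Q = 261.
ΔQ = -392, ΔP = 2.0. Midpoints: P̄ = 20.70, Q̄ = 457.0.
ε = (ΔQ/ΔP)(P̄/Q̄) = (-392/2.0)(20.70/457.0).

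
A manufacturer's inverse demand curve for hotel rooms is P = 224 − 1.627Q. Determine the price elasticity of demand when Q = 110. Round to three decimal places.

-0.252

At Q = 110, P = 224 − 1.627(110) = 45.03.
dP/dQ = −1.627, so dQ/dP = 1/(−1.627) = -0.615.
ε = (dQ/dP)(P/Q) = (-0.615)(45.03/110).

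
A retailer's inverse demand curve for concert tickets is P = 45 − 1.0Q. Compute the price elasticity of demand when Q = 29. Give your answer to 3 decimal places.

-0.552

At Q = 29, P = 45 − 1.0(29) = 16.00.
dP/dQ = −1.0, so dQ/dP = 1/(−1.0) = -1.000.
ε = (dQ/dP)(P/Q) = (-1.000)(16.00/29).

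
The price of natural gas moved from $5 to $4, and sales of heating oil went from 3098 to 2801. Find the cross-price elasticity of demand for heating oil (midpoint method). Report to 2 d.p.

ΔQ_x = 2801 − 3098 = -297; ΔP_y = 4 − 5 = -1.
Midpoints: P̄_y = 4.50, Q̄_x = 2949.5.
ε_xy = (ΔQ_x/ΔP_y)(P̄_y/Q̄_x) = (-297/-1)(4.50/2949.5).

0.45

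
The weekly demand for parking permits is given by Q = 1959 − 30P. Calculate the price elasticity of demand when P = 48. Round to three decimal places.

-2.775

At P = 48, Q = 519.
dQ/dP = −30.
ε = (dQ/dP)(P/Q) = (-30)(48/519).
|ε| > 1, so demand is elastic at this price.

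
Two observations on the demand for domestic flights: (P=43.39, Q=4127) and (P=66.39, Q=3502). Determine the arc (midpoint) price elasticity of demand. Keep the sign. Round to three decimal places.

ΔQ = 3502 − 4127 = -625; ΔP = 66.39 − 43.39 = 23.
Midpoints: P̄ = 54.89, Q̄ = 3814.5.
ε = (ΔQ/ΔP)(P̄/Q̄) = (-625/23)(54.89/3814.5).

-0.391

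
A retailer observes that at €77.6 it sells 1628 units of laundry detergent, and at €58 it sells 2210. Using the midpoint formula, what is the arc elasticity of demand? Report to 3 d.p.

-1.049

ΔQ = 2210 − 1628 = 582; ΔP = 58 − 77.6 = -19.6.
Midpoints: P̄ = 67.80, Q̄ = 1919.0.
ε = (ΔQ/ΔP)(P̄/Q̄) = (582/-19.6)(67.80/1919.0).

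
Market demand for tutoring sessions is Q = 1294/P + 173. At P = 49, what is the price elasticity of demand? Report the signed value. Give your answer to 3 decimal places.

At P = 49, Q = 199.408.
dQ/dP = −1294/P² = -0.539.
ε = (dQ/dP)(P/Q) = (-0.539)(49/199.408).
|ε| < 1, so demand is inelastic at this price.

-0.132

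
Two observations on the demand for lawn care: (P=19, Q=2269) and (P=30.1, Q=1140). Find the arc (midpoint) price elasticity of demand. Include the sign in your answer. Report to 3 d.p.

-1.465

ΔQ = 1140 − 2269 = -1129; ΔP = 30.1 − 19 = 11.1.
Midpoints: P̄ = 24.55, Q̄ = 1704.5.
ε = (ΔQ/ΔP)(P̄/Q̄) = (-1129/11.1)(24.55/1704.5).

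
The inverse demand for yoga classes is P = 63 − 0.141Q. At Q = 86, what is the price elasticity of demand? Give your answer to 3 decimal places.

-4.195

At Q = 86, P = 63 − 0.141(86) = 50.87.
dP/dQ = −0.141, so dQ/dP = 1/(−0.141) = -7.092.
ε = (dQ/dP)(P/Q) = (-7.092)(50.87/86).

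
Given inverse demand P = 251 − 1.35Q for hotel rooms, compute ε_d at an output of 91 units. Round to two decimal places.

At Q = 91, P = 251 − 1.35(91) = 128.15.
dP/dQ = −1.35, so dQ/dP = 1/(−1.35) = -0.741.
ε = (dQ/dP)(P/Q) = (-0.741)(128.15/91).

-1.04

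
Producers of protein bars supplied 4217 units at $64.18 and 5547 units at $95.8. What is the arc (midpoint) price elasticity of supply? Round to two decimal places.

0.69

ΔQ = 5547 − 4217 = 1330; ΔP = 95.8 − 64.18 = 31.62.
Midpoints: P̄ = 79.99, Q̄ = 4882.0.
ε_s = (ΔQ/ΔP)(P̄/Q̄) = (1330/31.62)(79.99/4882.0).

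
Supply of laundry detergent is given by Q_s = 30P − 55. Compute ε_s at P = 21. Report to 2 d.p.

At P = 21, Q_s = 575.
dQ_s/dP = 30.
ε_s = (dQ_s/dP)(P/Q_s) = (30)(21/575).

1.10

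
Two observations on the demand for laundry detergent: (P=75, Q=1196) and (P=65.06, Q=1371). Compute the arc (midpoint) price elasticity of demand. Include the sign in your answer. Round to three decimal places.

ΔQ = 1371 − 1196 = 175; ΔP = 65.06 − 75 = -9.94.
Midpoints: P̄ = 70.03, Q̄ = 1283.5.
ε = (ΔQ/ΔP)(P̄/Q̄) = (175/-9.94)(70.03/1283.5).

-0.961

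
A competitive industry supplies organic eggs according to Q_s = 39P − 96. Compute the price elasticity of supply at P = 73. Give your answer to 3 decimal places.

At P = 73, Q_s = 2751.
dQ_s/dP = 39.
ε_s = (dQ_s/dP)(P/Q_s) = (39)(73/2751).

1.035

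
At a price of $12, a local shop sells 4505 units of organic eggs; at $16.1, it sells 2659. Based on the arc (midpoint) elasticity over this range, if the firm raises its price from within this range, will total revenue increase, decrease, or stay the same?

decrease

Arc ε = (-1846/4.1)(14.05/3582.0) ≈ -1.766.
|ε| = 1.77 > 1, so demand is elastic. A price rise therefore reduces total revenue.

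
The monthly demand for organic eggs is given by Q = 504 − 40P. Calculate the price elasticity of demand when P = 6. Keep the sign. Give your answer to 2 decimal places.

At P = 6, Q = 264.
dQ/dP = −40.
ε = (dQ/dP)(P/Q) = (-40)(6/264).
|ε| < 1, so demand is inelastic at this price.

-0.91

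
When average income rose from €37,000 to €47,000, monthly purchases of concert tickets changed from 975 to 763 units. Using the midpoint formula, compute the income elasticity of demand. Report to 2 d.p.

ΔQ = -212, ΔI = 10000. Midpoints: Ī = 42,000, Q̄ = 869.0.
ε_I = (ΔQ/ΔI)(Ī/Q̄) = (-212/10000)(42000/869.0).
ε_I < 0, so the good is inferior.

-1.02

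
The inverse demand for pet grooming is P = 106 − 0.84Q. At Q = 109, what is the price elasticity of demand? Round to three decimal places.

At Q = 109, P = 106 − 0.84(109) = 14.44.
dP/dQ = −0.84, so dQ/dP = 1/(−0.84) = -1.190.
ε = (dQ/dP)(P/Q) = (-1.190)(14.44/109).

-0.158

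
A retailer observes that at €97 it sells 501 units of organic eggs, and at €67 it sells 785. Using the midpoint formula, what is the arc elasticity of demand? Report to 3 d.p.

-1.207

ΔQ = 785 − 501 = 284; ΔP = 67 − 97 = -30.
Midpoints: P̄ = 82.00, Q̄ = 643.0.
ε = (ΔQ/ΔP)(P̄/Q̄) = (284/-30)(82.00/643.0).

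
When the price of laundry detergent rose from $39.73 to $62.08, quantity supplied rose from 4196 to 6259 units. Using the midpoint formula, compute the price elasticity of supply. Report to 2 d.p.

0.90

ΔQ = 6259 − 4196 = 2063; ΔP = 62.08 − 39.73 = 22.35.
Midpoints: P̄ = 50.91, Q̄ = 5227.5.
ε_s = (ΔQ/ΔP)(P̄/Q̄) = (2063/22.35)(50.91/5227.5).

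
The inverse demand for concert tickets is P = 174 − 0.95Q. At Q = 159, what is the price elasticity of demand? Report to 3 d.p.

At Q = 159, P = 174 − 0.95(159) = 22.95.
dP/dQ = −0.95, so dQ/dP = 1/(−0.95) = -1.053.
ε = (dQ/dP)(P/Q) = (-1.053)(22.95/159).

-0.152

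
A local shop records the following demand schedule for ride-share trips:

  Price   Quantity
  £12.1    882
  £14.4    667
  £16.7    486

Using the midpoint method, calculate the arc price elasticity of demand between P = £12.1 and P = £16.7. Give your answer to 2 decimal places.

At P = 12.1, Q = 882; at P = 16.7, Q = 486.
ΔQ = -396, ΔP = 4.6. Midpoints: P̄ = 14.40, Q̄ = 684.0.
ε = (ΔQ/ΔP)(P̄/Q̄) = (-396/4.6)(14.40/684.0).

-1.81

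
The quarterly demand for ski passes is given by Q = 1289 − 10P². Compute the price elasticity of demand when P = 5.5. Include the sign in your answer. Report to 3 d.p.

-0.613

At P = 5.5, Q = 986.500.
dQ/dP = −20P = -110.
ε = (dQ/dP)(P/Q) = (-110)(5.5/986.500).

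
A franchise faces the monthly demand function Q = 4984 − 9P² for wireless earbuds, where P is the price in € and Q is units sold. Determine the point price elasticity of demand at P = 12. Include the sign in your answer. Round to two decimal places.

At P = 12, Q = 3688.
dQ/dP = −18P = -216.
ε = (dQ/dP)(P/Q) = (-216)(12/3688).
|ε| < 1, so demand is inelastic at this price.

-0.70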